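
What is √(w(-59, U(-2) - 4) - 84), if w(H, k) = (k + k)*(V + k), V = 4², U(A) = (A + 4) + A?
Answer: 6*I*√5 ≈ 13.416*I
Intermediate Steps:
U(A) = 4 + 2*A (U(A) = (4 + A) + A = 4 + 2*A)
V = 16
w(H, k) = 2*k*(16 + k) (w(H, k) = (k + k)*(16 + k) = (2*k)*(16 + k) = 2*k*(16 + k))
√(w(-59, U(-2) - 4) - 84) = √(2*((4 + 2*(-2)) - 4)*(16 + ((4 + 2*(-2)) - 4)) - 84) = √(2*((4 - 4) - 4)*(16 + ((4 - 4) - 4)) - 84) = √(2*(0 - 4)*(16 + (0 - 4)) - 84) = √(2*(-4)*(16 - 4) - 84) = √(2*(-4)*12 - 84) = √(-96 - 84) = √(-180) = 6*I*√5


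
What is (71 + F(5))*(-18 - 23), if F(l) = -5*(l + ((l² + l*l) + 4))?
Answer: 9184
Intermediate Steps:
F(l) = -20 - 10*l² - 5*l (F(l) = -5*(l + ((l² + l²) + 4)) = -5*(l + (2*l² + 4)) = -5*(l + (4 + 2*l²)) = -5*(4 + l + 2*l²) = -20 - 10*l² - 5*l)
(71 + F(5))*(-18 - 23) = (71 + (-20 - 10*5² - 5*5))*(-18 - 23) = (71 + (-20 - 10*25 - 25))*(-41) = (71 + (-20 - 250 - 25))*(-41) = (71 - 295)*(-41) = -224*(-41) = 9184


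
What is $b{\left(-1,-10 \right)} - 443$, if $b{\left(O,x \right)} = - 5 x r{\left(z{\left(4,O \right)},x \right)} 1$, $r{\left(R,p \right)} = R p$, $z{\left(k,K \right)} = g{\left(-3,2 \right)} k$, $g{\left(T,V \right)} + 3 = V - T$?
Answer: $-4443$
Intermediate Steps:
$g{\left(T,V \right)} = -3 + V - T$ ($g{\left(T,V \right)} = -3 - \left(T - V\right) = -3 + V - T$)
$z{\left(k,K \right)} = 2 k$ ($z{\left(k,K \right)} = \left(-3 + 2 - -3\right) k = \left(-3 + 2 + 3\right) k = 2 k$)
$b{\left(O,x \right)} = - 40 x^{2}$ ($b{\left(O,x \right)} = - 5 x 2 \cdot 4 x 1 = - 5 x 8 x 1 = - 40 x^{2} \cdot 1 = - 40 x^{2}$)
$b{\left(-1,-10 \right)} - 443 = - 40 \left(-10\right)^{2} - 443 = \left(-40\right) 100 - 443 = -4000 - 443 = -4443$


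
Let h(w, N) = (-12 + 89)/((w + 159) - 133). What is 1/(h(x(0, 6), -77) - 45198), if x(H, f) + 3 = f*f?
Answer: -59/2666605 ≈ -2.2126e-5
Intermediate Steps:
x(H, f) = -3 + f**2 (x(H, f) = -3 + f*f = -3 + f**2)
h(w, N) = 77/(26 + w) (h(w, N) = 77/((159 + w) - 133) = 77/(26 + w))
1/(h(x(0, 6), -77) - 45198) = 1/(77/(26 + (-3 + 6**2)) - 45198) = 1/(77/(26 + (-3 + 36)) - 45198) = 1/(77/(26 + 33) - 45198) = 1/(77/59 - 45198) = 1/(-2666605/59) = -59/2666605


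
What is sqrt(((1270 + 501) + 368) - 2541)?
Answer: I*sqrt(402) ≈ 20.05*I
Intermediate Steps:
sqrt(((1270 + 501) + 368) - 2541) = sqrt((1771 + 368) - 2541) = sqrt(2139 - 2541) = sqrt(-402) = I*sqrt(402)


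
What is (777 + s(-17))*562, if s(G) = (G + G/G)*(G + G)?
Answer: 742402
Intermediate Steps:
s(G) = 2*G*(1 + G) (s(G) = (G + 1)*(2*G) = (1 + G)*(2*G) = 2*G*(1 + G))
(777 + s(-17))*562 = (777 + 2*(-17)*(1 - 17))*562 = (777 + 2*(-17)*(-16))*562 = (777 + 544)*562 = 1321*562 = 742402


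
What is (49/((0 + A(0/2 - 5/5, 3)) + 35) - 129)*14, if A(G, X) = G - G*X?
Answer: -66136/37 ≈ -1787.5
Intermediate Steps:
A(G, X) = G - G*X
(49/((0 + A(0/2 - 5/5, 3)) + 35) - 129)*14 = (49/((0 + (0/2 - 5/5)*(1 - 1*3)) + 35) - 129)*14 = (49/((0 + (0*(½) - 5*⅕)*(1 - 3)) + 35) - 129)*14 = (49/((0 + (0 - 1)*(-2)) + 35) - 129)*14 = (49/((0 - 1*(-2)) + 35) - 129)*14 = (49/((0 + 2) + 35) - 129)*14 = (49/(2 + 35) - 129)*14 = (49/37 - 129)*14 = -4724/37*14 = -66136/37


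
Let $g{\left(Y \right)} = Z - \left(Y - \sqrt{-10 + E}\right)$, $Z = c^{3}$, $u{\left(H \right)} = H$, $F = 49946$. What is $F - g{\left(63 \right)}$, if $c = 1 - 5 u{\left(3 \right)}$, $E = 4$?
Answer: $52753 - i \sqrt{6} \approx 52753.0 - 2.4495 i$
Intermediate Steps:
$c = -14$ ($c = 1 - 15 = -14$)
$Z = -2744$ ($Z = \left(-14\right)^{3} = -2744$)
$g{\left(Y \right)} = -2744 - Y + i \sqrt{6}$ ($g{\left(Y \right)} = -2744 - \left(Y - \sqrt{-10 + 4}\right) = -2744 - \left(Y - i \sqrt{6}\right) = -2744 - Y + i \sqrt{6}$)
$F - g{\left(63 \right)} = 49946 - \left(-2744 - 63 + i \sqrt{6}\right) = 49946 - \left(-2807 + i \sqrt{6}\right) = 49946 + \left(2807 - i \sqrt{6}\right) = 52753 - i \sqrt{6}$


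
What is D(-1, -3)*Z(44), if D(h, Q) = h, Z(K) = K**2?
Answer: -1936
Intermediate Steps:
D(-1, -3)*Z(44) = -1*44**2 = -1*1936 = -1936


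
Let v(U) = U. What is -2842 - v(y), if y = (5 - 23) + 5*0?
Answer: -2824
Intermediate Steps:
y = -18 (y = -18 + 0 = -18)
-2842 - v(y) = -2842 - 1*(-18) = -2842 + 18 = -2824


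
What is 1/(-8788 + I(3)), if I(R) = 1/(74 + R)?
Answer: -77/676675 ≈ -0.00011379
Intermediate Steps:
1/(-8788 + I(3)) = 1/(-8788 + 1/(74 + 3)) = 1/(-8788 + 1/77) = 1/(-676675/77) = -77/676675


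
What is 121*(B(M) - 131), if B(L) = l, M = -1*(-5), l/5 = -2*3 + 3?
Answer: -17666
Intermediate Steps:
l = -15 (l = 5*(-2*3 + 3) = 5*(-6 + 3) = 5*(-3) = -15)
M = 5
B(L) = -15
121*(B(M) - 131) = 121*(-15 - 131) = 121*(-146) = -17666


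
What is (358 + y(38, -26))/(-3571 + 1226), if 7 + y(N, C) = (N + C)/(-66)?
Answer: -3859/25795 ≈ -0.14960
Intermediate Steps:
y(N, C) = -7 - C/66 - N/66 (y(N, C) = -7 + (N + C)/(-66) = -7 + (C + N)*(-1/66) = -7 + (-C/66 - N/66) = -7 - C/66 - N/66)
(358 + y(38, -26))/(-3571 + 1226) = (358 + (-7 - 1/66*(-26) - 1/66*38))/(-3571 + 1226) = (358 + (-7 + 13/33 - 19/33))/(-2345) = (358 - 79/11)*(-1/2345) = (3859/11)*(-1/2345) = -3859/25795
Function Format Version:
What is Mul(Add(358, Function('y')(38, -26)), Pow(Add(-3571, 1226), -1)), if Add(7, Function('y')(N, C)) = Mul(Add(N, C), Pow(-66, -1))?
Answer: Rational(-3859, 25795) ≈ -0.14960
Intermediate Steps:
Function('y')(N, C) = Add(-7, Mul(Rational(-1, 66), C), Mul(Rational(-1, 66), N)) (Function('y')(N, C) = Add(-7, Mul(Add(N, C), Pow(-66, -1))) = Add(-7, Mul(Add(C, N), Rational(-1, 66))) = Add(-7, Add(Mul(Rational(-1, 66), C), Mul(Rational(-1, 66), N))) = Add(-7, Mul(Rational(-1, 66), C), Mul(Rational(-1, 66), N)))
Mul(Add(358, Function('y')(38, -26)), Pow(Add(-3571, 1226), -1)) = Mul(Add(358, Add(-7, Mul(Rational(-1, 66), -26), Mul(Rational(-1, 66), 38))), Pow(Add(-3571, 1226), -1)) = Mul(Add(358, Add(-7, Rational(13, 33), Rational(-19, 33))), Pow(-2345, -1)) = Mul(Add(358, Rational(-79, 11)), Rational(-1, 2345)) = Mul(Rational(3859, 11), Rational(-1, 2345)) = Rational(-3859, 25795)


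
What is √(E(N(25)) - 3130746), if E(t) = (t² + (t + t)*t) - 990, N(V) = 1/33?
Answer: I*√3410460501/33 ≈ 1769.7*I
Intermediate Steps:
N(V) = 1/33
E(t) = -990 + 3*t² (E(t) = (t² + (2*t)*t) - 990 = (t² + 2*t²) - 990 = 3*t² - 990 = -990 + 3*t²)
√(E(N(25)) - 3130746) = √((-990 + 3*(1/33)²) - 3130746) = √((-990 + 3*(1/1089)) - 3130746) = √((-990 + 1/363) - 3130746) = √(-359369/363 - 3130746) = √(-1136820167/363) = I*√3410460501/33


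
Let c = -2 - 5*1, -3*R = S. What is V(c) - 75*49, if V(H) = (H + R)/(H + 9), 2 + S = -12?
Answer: -22057/6 ≈ -3676.2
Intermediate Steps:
S = -14 (S = -2 - 12 = -14)
R = 14/3 (R = -⅓*(-14) = 14/3 ≈ 4.6667)
c = -7 (c = -2 - 5 = -7)
V(H) = (14/3 + H)/(9 + H) (V(H) = (H + 14/3)/(H + 9) = (14/3 + H)/(9 + H))
V(c) - 75*49 = (14/3 - 7)/(9 - 7) - 75*49 = -7/3/2 - 3675 = (½)*(-7/3) - 3675 = -7/6 - 3675 = -22057/6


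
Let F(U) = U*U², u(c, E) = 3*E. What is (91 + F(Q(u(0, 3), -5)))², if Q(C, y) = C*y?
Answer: 8287189156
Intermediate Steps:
F(U) = U³
(91 + F(Q(u(0, 3), -5)))² = (91 + ((3*3)*(-5))³)² = (91 + (9*(-5))³)² = (91 + (-45)³)² = (91 - 91125)² = (-91034)² = 8287189156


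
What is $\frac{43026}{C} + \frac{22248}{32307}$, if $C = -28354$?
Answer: $- \frac{126536865}{152672113} \approx -0.82881$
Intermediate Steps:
$\frac{43026}{C} + \frac{22248}{32307} = \frac{43026}{-28354} + \frac{22248}{32307} = 43026 \left(- \frac{1}{28354}\right) + 22248 \cdot \frac{1}{32307} = - \frac{21513}{14177} + \frac{7416}{10769} = - \frac{126536865}{152672113}$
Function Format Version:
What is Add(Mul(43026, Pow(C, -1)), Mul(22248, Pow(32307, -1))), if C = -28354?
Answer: Rational(-126536865, 152672113) ≈ -0.82881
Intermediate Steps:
Add(Mul(43026, Pow(C, -1)), Mul(22248, Pow(32307, -1))) = Add(Mul(43026, Pow(-28354, -1)), Mul(22248, Pow(32307, -1))) = Add(Mul(43026, Rational(-1, 28354)), Mul(22248, Rational(1, 32307))) = Add(Rational(-21513, 14177), Rational(7416, 10769)) = Rational(-126536865, 152672113)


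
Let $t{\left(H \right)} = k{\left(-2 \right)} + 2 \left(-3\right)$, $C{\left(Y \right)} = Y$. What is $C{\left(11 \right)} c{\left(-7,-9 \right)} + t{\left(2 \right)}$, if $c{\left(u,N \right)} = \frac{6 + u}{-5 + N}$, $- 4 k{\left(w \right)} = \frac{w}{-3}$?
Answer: $- \frac{113}{21} \approx -5.381$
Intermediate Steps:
$k{\left(w \right)} = \frac{w}{12}$ ($k{\left(w \right)} = - \frac{w \frac{1}{-3}}{4} = - \frac{w \left(- \frac{1}{3}\right)}{4} = - \frac{\left(- \frac{1}{3}\right) w}{4} = \frac{w}{12}$)
$c{\left(u,N \right)} = \frac{6 + u}{-5 + N}$
$t{\left(H \right)} = - \frac{37}{6}$ ($t{\left(H \right)} = \frac{1}{12} \left(-2\right) + 2 \left(-3\right) = - \frac{1}{6} - 6 = - \frac{37}{6}$)
$C{\left(11 \right)} c{\left(-7,-9 \right)} + t{\left(2 \right)} = 11 \frac{6 - 7}{-5 - 9} - \frac{37}{6} = 11 \frac{1}{-14} \left(-1\right) - \frac{37}{6} = 11 \left(\left(- \frac{1}{14}\right) \left(-1\right)\right) - \frac{37}{6} = 11 \cdot \frac{1}{14} - \frac{37}{6} = \frac{11}{14} - \frac{37}{6} = - \frac{113}{21}$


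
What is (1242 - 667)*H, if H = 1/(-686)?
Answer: -575/686 ≈ -0.83819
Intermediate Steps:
H = -1/686 ≈ -0.0014577
(1242 - 667)*H = (1242 - 667)*(-1/686) = 575*(-1/686) = -575/686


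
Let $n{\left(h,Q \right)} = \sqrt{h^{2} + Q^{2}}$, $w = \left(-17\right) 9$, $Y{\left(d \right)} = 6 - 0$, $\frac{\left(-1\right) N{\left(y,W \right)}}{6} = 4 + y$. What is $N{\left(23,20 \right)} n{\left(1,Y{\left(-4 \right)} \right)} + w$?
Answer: $-153 - 162 \sqrt{37} \approx -1138.4$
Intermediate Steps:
$N{\left(y,W \right)} = -24 - 6 y$ ($N{\left(y,W \right)} = - 6 \left(4 + y\right) = -24 - 6 y$)
$Y{\left(d \right)} = 6$ ($Y{\left(d \right)} = 6 + 0 = 6$)
$w = -153$
$n{\left(h,Q \right)} = \sqrt{Q^{2} + h^{2}}$
$N{\left(23,20 \right)} n{\left(1,Y{\left(-4 \right)} \right)} + w = \left(-24 - 138\right) \sqrt{6^{2} + 1^{2}} - 153 = \left(-24 - 138\right) \sqrt{36 + 1} - 153 = - 162 \sqrt{37} - 153 = -153 - 162 \sqrt{37}$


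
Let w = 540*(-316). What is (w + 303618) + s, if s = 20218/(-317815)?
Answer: 42262382852/317815 ≈ 1.3298e+5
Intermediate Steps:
w = -170640
s = -20218/317815 (s = 20218*(-1/317815) = -20218/317815 ≈ -0.063616)
(w + 303618) + s = (-170640 + 303618) - 20218/317815 = 132978 - 20218/317815 = 42262382852/317815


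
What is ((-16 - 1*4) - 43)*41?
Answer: -2583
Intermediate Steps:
((-16 - 1*4) - 43)*41 = ((-16 - 4) - 43)*41 = (-20 - 43)*41 = -63*41 = -2583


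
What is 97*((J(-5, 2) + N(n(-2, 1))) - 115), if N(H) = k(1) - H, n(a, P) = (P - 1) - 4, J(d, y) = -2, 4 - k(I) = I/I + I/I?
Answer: -10767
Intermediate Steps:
k(I) = 2 (k(I) = 4 - (I/I + I/I) = 4 - (1 + 1) = 4 - 1*2 = 4 - 2 = 2)
n(a, P) = -5 + P (n(a, P) = (-1 + P) - 4 = -5 + P)
N(H) = 2 - H
97*((J(-5, 2) + N(n(-2, 1))) - 115) = 97*((-2 + (2 - (-5 + 1))) - 115) = 97*((-2 + (2 - 1*(-4))) - 115) = 97*((-2 + (2 + 4)) - 115) = 97*((-2 + 6) - 115) = 97*(4 - 115) = 97*(-111) = -10767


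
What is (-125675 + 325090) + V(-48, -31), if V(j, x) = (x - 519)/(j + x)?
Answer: 15754335/79 ≈ 1.9942e+5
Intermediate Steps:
V(j, x) = (-519 + x)/(j + x)
(-125675 + 325090) + V(-48, -31) = (-125675 + 325090) + (-519 - 31)/(-48 - 31) = 199415 - 550/(-79) = 199415 - 1/79*(-550) = 199415 + 550/79 = 15754335/79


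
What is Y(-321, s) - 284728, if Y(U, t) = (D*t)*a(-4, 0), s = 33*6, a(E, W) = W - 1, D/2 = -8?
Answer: -281560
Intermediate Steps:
D = -16 (D = 2*(-8) = -16)
a(E, W) = -1 + W
s = 198
Y(U, t) = 16*t (Y(U, t) = (-16*t)*(-1 + 0) = -16*t*(-1) = 16*t)
Y(-321, s) - 284728 = 16*198 - 284728 = 3168 - 284728 = -281560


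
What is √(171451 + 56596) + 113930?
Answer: 113930 + √228047 ≈ 1.1441e+5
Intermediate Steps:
√(171451 + 56596) + 113930 = √228047 + 113930 = 113930 + √228047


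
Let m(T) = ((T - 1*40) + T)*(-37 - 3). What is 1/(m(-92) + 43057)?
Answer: 1/52017 ≈ 1.9224e-5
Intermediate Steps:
m(T) = 1600 - 80*T (m(T) = ((T - 40) + T)*(-40) = ((-40 + T) + T)*(-40) = (-40 + 2*T)*(-40) = 1600 - 80*T)
1/(m(-92) + 43057) = 1/((1600 - 80*(-92)) + 43057) = 1/((1600 + 7360) + 43057) = 1/(8960 + 43057) = 1/52017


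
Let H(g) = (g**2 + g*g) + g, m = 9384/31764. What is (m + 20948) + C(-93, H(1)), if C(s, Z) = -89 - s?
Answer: 55460726/2647 ≈ 20952.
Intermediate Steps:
m = 782/2647 (m = 9384*(1/31764) = 782/2647 ≈ 0.29543)
H(g) = g + 2*g**2 (H(g) = (g**2 + g**2) + g = 2*g**2 + g = g + 2*g**2)
(m + 20948) + C(-93, H(1)) = (782/2647 + 20948) + (-89 - 1*(-93)) = 55450138/2647 + (-89 + 93) = 55450138/2647 + 4 = 55460726/2647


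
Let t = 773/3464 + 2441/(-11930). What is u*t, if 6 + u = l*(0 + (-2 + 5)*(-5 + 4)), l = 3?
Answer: -1149399/4132552 ≈ -0.27813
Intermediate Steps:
t = 383133/20662760 (t = 773*(1/3464) + 2441*(-1/11930) = 773/3464 - 2441/11930 = 383133/20662760 ≈ 0.018542)
u = -15 (u = -6 + 3*(0 + (-2 + 5)*(-5 + 4)) = -6 + 3*(0 + 3*(-1)) = -6 + 3*(0 - 3) = -6 + 3*(-3) = -6 - 9 = -15)
u*t = -15*383133/20662760 = -1149399/4132552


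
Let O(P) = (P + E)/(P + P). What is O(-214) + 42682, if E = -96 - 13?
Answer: 18268219/428 ≈ 42683.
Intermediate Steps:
E = -109
O(P) = (-109 + P)/(2*P) (O(P) = (P - 109)/(P + P) = (-109 + P)/((2*P)) = (-109 + P)*(1/(2*P)) = (-109 + P)/(2*P))
O(-214) + 42682 = (½)*(-109 - 214)/(-214) + 42682 = (½)*(-1/214)*(-323) + 42682 = 323/428 + 42682 = 18268219/428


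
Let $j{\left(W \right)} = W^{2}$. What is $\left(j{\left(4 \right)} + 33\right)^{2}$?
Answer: $2401$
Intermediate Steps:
$\left(j{\left(4 \right)} + 33\right)^{2} = \left(4^{2} + 33\right)^{2} = \left(16 + 33\right)^{2} = 49^{2} = 2401$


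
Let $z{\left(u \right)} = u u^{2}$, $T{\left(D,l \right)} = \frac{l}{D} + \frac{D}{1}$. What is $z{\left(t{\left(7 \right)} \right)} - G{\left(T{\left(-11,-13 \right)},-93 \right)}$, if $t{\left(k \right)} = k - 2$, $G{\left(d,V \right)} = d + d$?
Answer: $\frac{1591}{11} \approx 144.64$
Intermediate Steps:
$T{\left(D,l \right)} = D + \frac{l}{D}$ ($T{\left(D,l \right)} = \frac{l}{D} + D 1 = \frac{l}{D} + D = D + \frac{l}{D}$)
$G{\left(d,V \right)} = 2 d$
$t{\left(k \right)} = -2 + k$
$z{\left(u \right)} = u^{3}$
$z{\left(t{\left(7 \right)} \right)} - G{\left(T{\left(-11,-13 \right)},-93 \right)} = \left(-2 + 7\right)^{3} - 2 \left(-11 - \frac{13}{-11}\right) = 5^{3} - 2 \left(-11 - - \frac{13}{11}\right) = 125 - 2 \left(-11 + \frac{13}{11}\right) = 125 - 2 \left(- \frac{108}{11}\right) = 125 - - \frac{216}{11} = 125 + \frac{216}{11} = \frac{1591}{11}$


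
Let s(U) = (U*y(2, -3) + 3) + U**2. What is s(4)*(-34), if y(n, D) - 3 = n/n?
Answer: -1190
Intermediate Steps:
y(n, D) = 4 (y(n, D) = 3 + n/n = 3 + 1 = 4)
s(U) = 3 + U**2 + 4*U (s(U) = (U*4 + 3) + U**2 = (4*U + 3) + U**2 = (3 + 4*U) + U**2 = 3 + U**2 + 4*U)
s(4)*(-34) = (3 + 4**2 + 4*4)*(-34) = (3 + 16 + 16)*(-34) = 35*(-34) = -1190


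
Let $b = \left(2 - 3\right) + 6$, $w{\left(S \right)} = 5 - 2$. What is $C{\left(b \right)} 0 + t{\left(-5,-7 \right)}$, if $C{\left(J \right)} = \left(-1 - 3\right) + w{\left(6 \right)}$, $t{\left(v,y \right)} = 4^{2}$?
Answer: $16$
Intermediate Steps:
$w{\left(S \right)} = 3$ ($w{\left(S \right)} = 5 - 2 = 3$)
$t{\left(v,y \right)} = 16$
$b = 5$ ($b = -1 + 6 = 5$)
$C{\left(J \right)} = -1$ ($C{\left(J \right)} = \left(-1 - 3\right) + 3 = -4 + 3 = -1$)
$C{\left(b \right)} 0 + t{\left(-5,-7 \right)} = \left(-1\right) 0 + 16 = 0 + 16 = 16$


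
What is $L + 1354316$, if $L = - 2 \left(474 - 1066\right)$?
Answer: $1355500$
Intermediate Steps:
$L = 1184$ ($L = \left(-2\right) \left(-592\right) = 1184$)
$L + 1354316 = 1184 + 1354316 = 1355500$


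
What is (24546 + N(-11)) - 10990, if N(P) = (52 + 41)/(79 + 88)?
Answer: 2263945/167 ≈ 13557.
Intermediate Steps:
N(P) = 93/167
(24546 + N(-11)) - 10990 = (24546 + 93/167) - 10990 = 4099275/167 - 10990 = 2263945/167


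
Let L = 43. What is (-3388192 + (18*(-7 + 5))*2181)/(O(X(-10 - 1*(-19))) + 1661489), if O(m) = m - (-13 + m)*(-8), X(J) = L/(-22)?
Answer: -76267576/36550083 ≈ -2.0867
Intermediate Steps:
X(J) = -43/22 (X(J) = 43/(-22) = 43*(-1/22) = -43/22)
O(m) = -104 + 9*m (O(m) = m - (104 - 8*m) = m + (-104 + 8*m) = -104 + 9*m)
(-3388192 + (18*(-7 + 5))*2181)/(O(X(-10 - 1*(-19))) + 1661489) = (-3388192 + (18*(-7 + 5))*2181)/((-104 + 9*(-43/22)) + 1661489) = (-3388192 + (18*(-2))*2181)/((-104 - 387/22) + 1661489) = (-3388192 - 36*2181)/(-2675/22 + 1661489) = (-3388192 - 78516)/(36550083/22) = -3466708*22/36550083 = -76267576/36550083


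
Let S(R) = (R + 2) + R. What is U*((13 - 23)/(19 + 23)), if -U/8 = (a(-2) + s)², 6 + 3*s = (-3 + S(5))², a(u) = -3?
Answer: 19360/21 ≈ 921.90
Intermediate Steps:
S(R) = 2 + 2*R (S(R) = (2 + R) + R = 2 + 2*R)
s = 25 (s = -2 + (-3 + (2 + 2*5))²/3 = -2 + (-3 + (2 + 10))²/3 = -2 + (-3 + 12)²/3 = -2 + (⅓)*9² = -2 + (⅓)*81 = -2 + 27 = 25)
U = -3872 (U = -8*(-3 + 25)² = -8*22² = -8*484 = -3872)
U*((13 - 23)/(19 + 23)) = -3872*(13 - 23)/(19 + 23) = -(-38720)/42 = -3872*(-5/21) = 19360/21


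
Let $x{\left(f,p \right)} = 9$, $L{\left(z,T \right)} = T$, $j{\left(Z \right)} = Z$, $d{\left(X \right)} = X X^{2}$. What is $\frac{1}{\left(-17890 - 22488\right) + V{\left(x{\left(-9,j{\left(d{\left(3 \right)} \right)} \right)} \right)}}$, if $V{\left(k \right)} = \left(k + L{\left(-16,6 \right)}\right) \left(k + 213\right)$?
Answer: $- \frac{1}{37048} \approx -2.6992 \cdot 10^{-5}$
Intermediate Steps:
$d{\left(X \right)} = X^{3}$
$V{\left(k \right)} = \left(6 + k\right) \left(213 + k\right)$ ($V{\left(k \right)} = \left(k + 6\right) \left(k + 213\right) = \left(6 + k\right) \left(213 + k\right)$)
$\frac{1}{\left(-17890 - 22488\right) + V{\left(x{\left(-9,j{\left(d{\left(3 \right)} \right)} \right)} \right)}} = \frac{1}{\left(-17890 - 22488\right) + \left(1278 + 9^{2} + 219 \cdot 9\right)} = \frac{1}{-40378 + \left(1278 + 81 + 1971\right)} = \frac{1}{-40378 + 3330} = \frac{1}{-37048} = - \frac{1}{37048}$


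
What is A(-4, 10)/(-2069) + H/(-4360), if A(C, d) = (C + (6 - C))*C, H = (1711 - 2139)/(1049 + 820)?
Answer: 49114423/4214987490 ≈ 0.011652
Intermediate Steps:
H = -428/1869 ≈ -0.22900
A(C, d) = 6*C
A(-4, 10)/(-2069) + H/(-4360) = (6*(-4))/(-2069) - 428/1869/(-4360) = -24*(-1/2069) - 428/1869*(-1/4360) = 24/2069 + 107/2037210 = 49114423/4214987490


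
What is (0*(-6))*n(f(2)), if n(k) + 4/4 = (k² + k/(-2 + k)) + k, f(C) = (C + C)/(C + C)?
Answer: 0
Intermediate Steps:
f(C) = 1 (f(C) = (2*C)/((2*C)) = (2*C)*(1/(2*C)) = 1)
n(k) = -1 + k + k² + k/(-2 + k) (n(k) = -1 + ((k² + k/(-2 + k)) + k) = -1 + (k + k² + k/(-2 + k)) = -1 + k + k² + k/(-2 + k))
(0*(-6))*n(f(2)) = (0*(-6))*((2 + 1³ - 1*1² - 2*1)/(-2 + 1)) = 0*((2 + 1 - 1*1 - 2)/(-1)) = 0*(-(2 + 1 - 1 - 2)) = 0*(-1*0) = 0*0 = 0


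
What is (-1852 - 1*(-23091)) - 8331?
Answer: 12908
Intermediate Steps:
(-1852 - 1*(-23091)) - 8331 = (-1852 + 23091) - 8331 = 21239 - 8331 = 12908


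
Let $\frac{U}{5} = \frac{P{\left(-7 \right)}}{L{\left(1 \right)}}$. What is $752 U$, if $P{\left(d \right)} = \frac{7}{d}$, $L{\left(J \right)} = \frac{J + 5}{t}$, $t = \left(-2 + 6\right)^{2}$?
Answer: $- \frac{30080}{3} \approx -10027.0$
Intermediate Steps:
$t = 16$ ($t = 4^{2} = 16$)
$L{\left(J \right)} = \frac{5}{16} + \frac{J}{16}$ ($L{\left(J \right)} = \frac{J + 5}{16} = \left(5 + J\right) \frac{1}{16} = \frac{5}{16} + \frac{J}{16}$)
$U = - \frac{40}{3}$ ($U = 5 \frac{7 \frac{1}{-7}}{\frac{5}{16} + \frac{1}{16} \cdot 1} = 5 \frac{7 \left(- \frac{1}{7}\right)}{\frac{5}{16} + \frac{1}{16}} = 5 \left(- \frac{1}{\frac{3}{8}}\right) = 5 \left(\left(-1\right) \frac{8}{3}\right) = 5 \left(- \frac{8}{3}\right) = - \frac{40}{3} \approx -13.333$)
$752 U = 752 \left(- \frac{40}{3}\right) = - \frac{30080}{3}$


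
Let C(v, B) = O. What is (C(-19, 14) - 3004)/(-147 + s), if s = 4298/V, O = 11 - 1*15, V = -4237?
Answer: 12744896/627137 ≈ 20.322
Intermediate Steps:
O = -4 (O = 11 - 15 = -4)
C(v, B) = -4
s = -4298/4237 (s = 4298/(-4237) = 4298*(-1/4237) = -4298/4237 ≈ -1.0144)
(C(-19, 14) - 3004)/(-147 + s) = (-4 - 3004)/(-147 - 4298/4237) = -3008/(-627137/4237) = -3008*(-4237/627137) = 12744896/627137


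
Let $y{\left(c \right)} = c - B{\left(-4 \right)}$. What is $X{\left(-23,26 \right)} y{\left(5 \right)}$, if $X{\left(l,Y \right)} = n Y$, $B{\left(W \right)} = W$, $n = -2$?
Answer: $-468$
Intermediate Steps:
$X{\left(l,Y \right)} = - 2 Y$
$y{\left(c \right)} = 4 + c$ ($y{\left(c \right)} = c - -4 = c + 4 = 4 + c$)
$X{\left(-23,26 \right)} y{\left(5 \right)} = \left(-2\right) 26 \left(4 + 5\right) = \left(-52\right) 9 = -468$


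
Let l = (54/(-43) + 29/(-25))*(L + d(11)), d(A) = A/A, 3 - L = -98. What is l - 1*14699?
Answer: -16066319/1075 ≈ -14945.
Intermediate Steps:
L = 101 (L = 3 - 1*(-98) = 3 + 98 = 101)
d(A) = 1
l = -264894/1075 (l = (54/(-43) + 29/(-25))*(101 + 1) = (54*(-1/43) + 29*(-1/25))*102 = (-54/43 - 29/25)*102 = -2597/1075*102 = -264894/1075 ≈ -246.41)
l - 1*14699 = -264894/1075 - 1*14699 = -264894/1075 - 14699 = -16066319/1075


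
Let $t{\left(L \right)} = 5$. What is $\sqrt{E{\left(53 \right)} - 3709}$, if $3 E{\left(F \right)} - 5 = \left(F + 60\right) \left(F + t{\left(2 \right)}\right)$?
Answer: $\frac{2 i \sqrt{3426}}{3} \approx 39.021 i$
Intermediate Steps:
$E{\left(F \right)} = \frac{5}{3} + \frac{\left(5 + F\right) \left(60 + F\right)}{3}$ ($E{\left(F \right)} = \frac{5}{3} + \frac{\left(F + 60\right) \left(F + 5\right)}{3} = \frac{5}{3} + \frac{\left(60 + F\right) \left(5 + F\right)}{3} = \frac{5}{3} + \frac{\left(5 + F\right) \left(60 + F\right)}{3}$)
$\sqrt{E{\left(53 \right)} - 3709} = \sqrt{\left(\frac{305}{3} + \frac{53^{2}}{3} + \frac{65}{3} \cdot 53\right) - 3709} = \sqrt{\left(\frac{305}{3} + \frac{1}{3} \cdot 2809 + \frac{3445}{3}\right) - 3709} = \sqrt{\left(\frac{305}{3} + \frac{2809}{3} + \frac{3445}{3}\right) - 3709} = \sqrt{\frac{6559}{3} - 3709} = \sqrt{- \frac{4568}{3}} = \frac{2 i \sqrt{3426}}{3}$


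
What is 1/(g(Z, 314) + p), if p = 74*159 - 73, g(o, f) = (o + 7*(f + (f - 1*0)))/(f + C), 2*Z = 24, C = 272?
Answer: 293/3428253 ≈ 8.5466e-5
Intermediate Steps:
Z = 12 (Z = (1/2)*24 = 12)
g(o, f) = (o + 14*f)/(272 + f) (g(o, f) = (o + 7*(f + (f - 1*0)))/(f + 272) = (o + 7*(f + (f + 0)))/(272 + f) = (o + 7*(f + f))/(272 + f) = (o + 7*(2*f))/(272 + f) = (o + 14*f)/(272 + f))
p = 11693 (p = 11766 - 73 = 11693)
1/(g(Z, 314) + p) = 1/((12 + 14*314)/(272 + 314) + 11693) = 1/((12 + 4396)/586 + 11693) = 1/((1/586)*4408 + 11693) = 1/(2204/293 + 11693) = 1/(3428253/293) = 293/3428253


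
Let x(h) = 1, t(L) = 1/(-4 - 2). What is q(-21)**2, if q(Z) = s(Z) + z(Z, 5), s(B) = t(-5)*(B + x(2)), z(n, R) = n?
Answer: 2809/9 ≈ 312.11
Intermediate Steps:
t(L) = -1/6 (t(L) = 1/(-6) = -1/6)
s(B) = -1/6 - B/6 (s(B) = -(B + 1)/6 = -(1 + B)/6 = -1/6 - B/6)
q(Z) = -1/6 + 5*Z/6 (q(Z) = (-1/6 - Z/6) + Z = -1/6 + 5*Z/6)
q(-21)**2 = (-1/6 + (5/6)*(-21))**2 = (-1/6 - 35/2)**2 = (-53/3)**2 = 2809/9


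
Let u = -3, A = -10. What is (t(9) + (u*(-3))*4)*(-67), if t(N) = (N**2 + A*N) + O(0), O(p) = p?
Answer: -1809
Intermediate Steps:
t(N) = N**2 - 10*N (t(N) = (N**2 - 10*N) + 0 = N**2 - 10*N)
(t(9) + (u*(-3))*4)*(-67) = (9*(-10 + 9) - 3*(-3)*4)*(-67) = (9*(-1) + 9*4)*(-67) = (-9 + 36)*(-67) = 27*(-67) = -1809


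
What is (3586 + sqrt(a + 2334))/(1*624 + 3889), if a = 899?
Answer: 3586/4513 + sqrt(3233)/4513 ≈ 0.80719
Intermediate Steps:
(3586 + sqrt(a + 2334))/(1*624 + 3889) = (3586 + sqrt(899 + 2334))/(1*624 + 3889) = (3586 + sqrt(3233))/(624 + 3889) = (3586 + sqrt(3233))/4513 = (3586 + sqrt(3233))*(1/4513) = 3586/4513 + sqrt(3233)/4513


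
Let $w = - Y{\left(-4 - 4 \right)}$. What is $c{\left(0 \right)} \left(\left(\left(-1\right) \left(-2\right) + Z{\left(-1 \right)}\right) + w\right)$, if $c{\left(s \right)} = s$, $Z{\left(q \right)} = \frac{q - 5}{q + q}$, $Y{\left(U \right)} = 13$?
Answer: $0$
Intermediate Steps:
$Z{\left(q \right)} = \frac{-5 + q}{2 q}$
$w = -13$ ($w = \left(-1\right) 13 = -13$)
$c{\left(0 \right)} \left(\left(\left(-1\right) \left(-2\right) + Z{\left(-1 \right)}\right) + w\right) = 0 \left(\left(\left(-1\right) \left(-2\right) + \frac{-5 - 1}{2 \left(-1\right)}\right) - 13\right) = 0 \left(\left(2 + \frac{1}{2} \left(-1\right) \left(-6\right)\right) - 13\right) = 0 \left(\left(2 + 3\right) - 13\right) = 0 \left(5 - 13\right) = 0 \left(-8\right) = 0$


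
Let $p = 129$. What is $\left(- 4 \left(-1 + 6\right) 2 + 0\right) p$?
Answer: $-5160$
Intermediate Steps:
$\left(- 4 \left(-1 + 6\right) 2 + 0\right) p = \left(- 4 \left(-1 + 6\right) 2 + 0\right) 129 = \left(\left(-4\right) 5 \cdot 2 + 0\right) 129 = \left(\left(-20\right) 2 + 0\right) 129 = \left(-40 + 0\right) 129 = \left(-40\right) 129 = -5160$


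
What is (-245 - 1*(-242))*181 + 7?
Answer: -536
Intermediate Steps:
(-245 - 1*(-242))*181 + 7 = (-245 + 242)*181 + 7 = -3*181 + 7 = -543 + 7 = -536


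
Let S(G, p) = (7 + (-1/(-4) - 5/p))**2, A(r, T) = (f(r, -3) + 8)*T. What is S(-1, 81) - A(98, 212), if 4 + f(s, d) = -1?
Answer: -61340495/104976 ≈ -584.33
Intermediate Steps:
f(s, d) = -5 (f(s, d) = -4 - 1 = -5)
A(r, T) = 3*T (A(r, T) = (-5 + 8)*T = 3*T)
S(G, p) = (29/4 - 5/p)**2 (S(G, p) = (7 + (-1*(-1/4) - 5/p))**2 = (7 + (1/4 - 5/p))**2 = (29/4 - 5/p)**2)
S(-1, 81) - A(98, 212) = (1/16)*(-20 + 29*81)**2/81**2 - 3*212 = (1/16)*(1/6561)*(-20 + 2349)**2 - 1*636 = (1/16)*(1/6561)*2329**2 - 636 = (1/16)*(1/6561)*5424241 - 636 = 5424241/104976 - 636 = -61340495/104976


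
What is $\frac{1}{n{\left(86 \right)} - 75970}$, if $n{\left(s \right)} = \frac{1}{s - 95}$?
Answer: $- \frac{9}{683731} \approx -1.3163 \cdot 10^{-5}$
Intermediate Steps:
$n{\left(s \right)} = \frac{1}{-95 + s}$ ($n{\left(s \right)} = \frac{1}{s - 95} = \frac{1}{-95 + s}$)
$\frac{1}{n{\left(86 \right)} - 75970} = \frac{1}{\frac{1}{-95 + 86} - 75970} = \frac{1}{\frac{1}{-9} - 75970} = \frac{1}{- \frac{1}{9} - 75970} = \frac{1}{- \frac{683731}{9}} = - \frac{9}{683731}$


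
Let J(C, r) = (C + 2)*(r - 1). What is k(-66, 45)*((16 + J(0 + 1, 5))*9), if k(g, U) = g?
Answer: -16632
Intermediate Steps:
J(C, r) = (-1 + r)*(2 + C) (J(C, r) = (2 + C)*(-1 + r) = (-1 + r)*(2 + C))
k(-66, 45)*((16 + J(0 + 1, 5))*9) = -66*(16 + (-2 - (0 + 1) + 2*5 + (0 + 1)*5))*9 = -66*(16 + (-2 - 1*1 + 10 + 1*5))*9 = -66*(16 + (-2 - 1 + 10 + 5))*9 = -66*(16 + 12)*9 = -1848*9 = -66*252 = -16632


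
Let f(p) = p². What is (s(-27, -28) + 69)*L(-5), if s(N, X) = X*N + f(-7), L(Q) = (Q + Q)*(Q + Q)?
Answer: 87400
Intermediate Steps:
L(Q) = 4*Q² (L(Q) = (2*Q)*(2*Q) = 4*Q²)
s(N, X) = 49 + N*X (s(N, X) = X*N + (-7)² = N*X + 49 = 49 + N*X)
(s(-27, -28) + 69)*L(-5) = ((49 - 27*(-28)) + 69)*(4*(-5)²) = ((49 + 756) + 69)*(4*25) = (805 + 69)*100 = 874*100 = 87400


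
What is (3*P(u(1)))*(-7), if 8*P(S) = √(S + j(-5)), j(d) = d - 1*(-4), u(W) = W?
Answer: 0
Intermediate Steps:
j(d) = 4 + d (j(d) = d + 4 = 4 + d)
P(S) = √(-1 + S)/8 (P(S) = √(S + (4 - 5))/8 = √(S - 1)/8 = √(-1 + S)/8)
(3*P(u(1)))*(-7) = (3*(√(-1 + 1)/8))*(-7) = (3*(√0/8))*(-7) = (3*((⅛)*0))*(-7) = (3*0)*(-7) = 0*(-7) = 0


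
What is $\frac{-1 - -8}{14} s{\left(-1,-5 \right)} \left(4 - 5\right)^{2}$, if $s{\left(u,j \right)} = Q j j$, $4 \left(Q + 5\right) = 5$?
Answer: $- \frac{375}{8} \approx -46.875$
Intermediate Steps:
$Q = - \frac{15}{4}$ ($Q = -5 + \frac{1}{4} \cdot 5 = -5 + \frac{5}{4} = - \frac{15}{4} \approx -3.75$)
$s{\left(u,j \right)} = - \frac{15 j^{2}}{4}$ ($s{\left(u,j \right)} = - \frac{15 j}{4} j = - \frac{15 j^{2}}{4}$)
$\frac{-1 - -8}{14} s{\left(-1,-5 \right)} \left(4 - 5\right)^{2} = \frac{-1 - -8}{14} \left(- \frac{15 \left(-5\right)^{2}}{4}\right) \left(4 - 5\right)^{2} = \left(-1 + 8\right) \frac{1}{14} \left(\left(- \frac{15}{4}\right) 25\right) \left(-1\right)^{2} = 7 \cdot \frac{1}{14} \left(- \frac{375}{4}\right) 1 = \frac{1}{2} \left(- \frac{375}{4}\right) 1 = \left(- \frac{375}{8}\right) 1 = - \frac{375}{8}$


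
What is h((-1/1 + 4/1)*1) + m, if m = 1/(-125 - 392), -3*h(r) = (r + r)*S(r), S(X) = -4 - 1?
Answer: 5169/517 ≈ 9.9981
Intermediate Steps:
S(X) = -5
h(r) = 10*r/3 (h(r) = -(r + r)*(-5)/3 = -2*r*(-5)/3 = -(-10)*r/3 = 10*r/3)
m = -1/517 (m = 1/(-517) = -1/517 ≈ -0.0019342)
h((-1/1 + 4/1)*1) + m = 10*((-1/1 + 4/1)*1)/3 - 1/517 = 10*((-1*1 + 4*1)*1)/3 - 1/517 = 10*((-1 + 4)*1)/3 - 1/517 = 10*(3*1)/3 - 1/517 = (10/3)*3 - 1/517 = 10 - 1/517 = 5169/517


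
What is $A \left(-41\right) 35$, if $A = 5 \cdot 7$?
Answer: $-50225$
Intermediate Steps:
$A = 35$
$A \left(-41\right) 35 = 35 \left(-41\right) 35 = \left(-1435\right) 35 = -50225$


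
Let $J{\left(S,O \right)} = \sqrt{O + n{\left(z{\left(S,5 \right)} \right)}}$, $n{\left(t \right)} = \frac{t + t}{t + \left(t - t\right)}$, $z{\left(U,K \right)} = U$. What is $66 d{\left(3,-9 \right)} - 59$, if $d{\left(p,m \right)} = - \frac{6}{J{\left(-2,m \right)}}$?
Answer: $-59 + \frac{396 i \sqrt{7}}{7} \approx -59.0 + 149.67 i$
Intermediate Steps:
$n{\left(t \right)} = 2$ ($n{\left(t \right)} = \frac{2 t}{t + 0} = \frac{2 t}{t} = 2$)
$J{\left(S,O \right)} = \sqrt{2 + O}$ ($J{\left(S,O \right)} = \sqrt{O + 2} = \sqrt{2 + O}$)
$d{\left(p,m \right)} = - \frac{6}{\sqrt{2 + m}}$
$66 d{\left(3,-9 \right)} - 59 = 66 \left(- \frac{6}{\sqrt{2 - 9}}\right) - 59 = 66 \left(- \frac{6}{i \sqrt{7}}\right) - 59 = 66 \left(- 6 \left(- \frac{i \sqrt{7}}{7}\right)\right) - 59 = 66 \frac{6 i \sqrt{7}}{7} - 59 = \frac{396 i \sqrt{7}}{7} - 59 = -59 + \frac{396 i \sqrt{7}}{7}$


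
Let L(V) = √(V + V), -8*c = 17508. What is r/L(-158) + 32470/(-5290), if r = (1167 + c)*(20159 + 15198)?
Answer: -3247/529 + 72234351*I*√79/316 ≈ -6.138 + 2.0318e+6*I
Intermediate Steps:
c = -4377/2 (c = -⅛*17508 = -4377/2 ≈ -2188.5)
L(V) = √2*√V (L(V) = √(2*V) = √2*√V)
r = -72234351/2 (r = (1167 - 4377/2)*(20159 + 15198) = -2043/2*35357 = -72234351/2 ≈ -3.6117e+7)
r/L(-158) + 32470/(-5290) = -72234351*(-I*√79/158)/2 + 32470/(-5290) = -72234351*(-I*√79/158)/2 + 32470*(-1/5290) = -72234351*(-I*√79/158)/2 - 3247/529 = -(-72234351)*I*√79/316 - 3247/529 = 72234351*I*√79/316 - 3247/529 = -3247/529 + 72234351*I*√79/316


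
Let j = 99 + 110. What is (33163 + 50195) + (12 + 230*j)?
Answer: 131440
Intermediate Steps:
j = 209
(33163 + 50195) + (12 + 230*j) = (33163 + 50195) + (12 + 230*209) = 83358 + (12 + 48070) = 83358 + 48082 = 131440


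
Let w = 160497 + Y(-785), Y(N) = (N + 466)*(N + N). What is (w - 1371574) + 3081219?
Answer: 2370972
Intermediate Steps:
Y(N) = 2*N*(466 + N) (Y(N) = (466 + N)*(2*N) = 2*N*(466 + N))
w = 661327 (w = 160497 + 2*(-785)*(466 - 785) = 160497 + 2*(-785)*(-319) = 160497 + 500830 = 661327)
(w - 1371574) + 3081219 = (661327 - 1371574) + 3081219 = -710247 + 3081219 = 2370972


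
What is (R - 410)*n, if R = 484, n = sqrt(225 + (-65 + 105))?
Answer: 74*sqrt(265) ≈ 1204.6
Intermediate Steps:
n = sqrt(265) (n = sqrt(225 + 40) = sqrt(265) ≈ 16.279)
(R - 410)*n = (484 - 410)*sqrt(265) = 74*sqrt(265)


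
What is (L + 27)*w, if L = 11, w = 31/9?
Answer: 1178/9 ≈ 130.89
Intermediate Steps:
w = 31/9 (w = 31*(⅑) = 31/9 ≈ 3.4444)
(L + 27)*w = (11 + 27)*(31/9) = 38*(31/9) = 1178/9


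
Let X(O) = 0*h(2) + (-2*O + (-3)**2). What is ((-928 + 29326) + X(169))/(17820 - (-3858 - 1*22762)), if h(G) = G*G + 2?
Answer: 28069/44440 ≈ 0.63162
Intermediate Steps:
h(G) = 2 + G**2 (h(G) = G**2 + 2 = 2 + G**2)
X(O) = 9 - 2*O (X(O) = 0*(2 + 2**2) + (-2*O + (-3)**2) = 0*(2 + 4) + (-2*O + 9) = 0*6 + (9 - 2*O) = 0 + (9 - 2*O) = 9 - 2*O)
((-928 + 29326) + X(169))/(17820 - (-3858 - 1*22762)) = ((-928 + 29326) + (9 - 2*169))/(17820 - (-3858 - 1*22762)) = (28398 + (9 - 338))/(17820 - (-3858 - 22762)) = (28398 - 329)/(17820 - 1*(-26620)) = 28069/(17820 + 26620) = 28069/44440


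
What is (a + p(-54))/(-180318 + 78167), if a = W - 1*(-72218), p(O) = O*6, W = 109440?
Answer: -181334/102151 ≈ -1.7752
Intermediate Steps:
p(O) = 6*O
a = 181658 (a = 109440 - 1*(-72218) = 109440 + 72218 = 181658)
(a + p(-54))/(-180318 + 78167) = (181658 + 6*(-54))/(-180318 + 78167) = (181658 - 324)/(-102151) = 181334*(-1/102151) = -181334/102151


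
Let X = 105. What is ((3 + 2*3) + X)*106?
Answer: 12084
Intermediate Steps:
((3 + 2*3) + X)*106 = ((3 + 2*3) + 105)*106 = ((3 + 6) + 105)*106 = (9 + 105)*106 = 114*106 = 12084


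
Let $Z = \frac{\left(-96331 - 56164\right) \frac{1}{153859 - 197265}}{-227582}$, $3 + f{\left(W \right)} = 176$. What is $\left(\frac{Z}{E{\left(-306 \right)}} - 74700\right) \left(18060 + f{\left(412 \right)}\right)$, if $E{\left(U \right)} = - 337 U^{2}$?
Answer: $- \frac{424560086785286442664773065}{311716958170924944} \approx -1.362 \cdot 10^{9}$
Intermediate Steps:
$f{\left(W \right)} = 173$ ($f{\left(W \right)} = -3 + 176 = 173$)
$Z = - \frac{152495}{9878424292}$ ($Z = - \frac{152495}{-43406} \left(- \frac{1}{227582}\right) = \left(-152495\right) \left(- \frac{1}{43406}\right) \left(- \frac{1}{227582}\right) = \frac{152495}{43406} \left(- \frac{1}{227582}\right) = - \frac{152495}{9878424292} \approx -1.5437 \cdot 10^{-5}$)
$\left(\frac{Z}{E{\left(-306 \right)}} - 74700\right) \left(18060 + f{\left(412 \right)}\right) = \left(- \frac{152495}{9878424292 \left(- 337 \left(-306\right)^{2}\right)} - 74700\right) \left(18060 + 173\right) = \left(- \frac{152495}{9878424292 \left(\left(-337\right) 93636\right)} - 74700\right) 18233 = \left(- \frac{152495}{9878424292 \left(-31555332\right)} - 74700\right) 18233 = \left(\left(- \frac{152495}{9878424292}\right) \left(- \frac{1}{31555332}\right) - 74700\right) 18233 = \left(\frac{152495}{311716958170924944} - 74700\right) 18233 = \left(- \frac{23285256775368093164305}{311716958170924944}\right) 18233 = - \frac{424560086785286442664773065}{311716958170924944}$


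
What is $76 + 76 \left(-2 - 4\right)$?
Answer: $-380$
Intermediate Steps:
$76 + 76 \left(-2 - 4\right) = 76 + 76 \left(-6\right) = 76 - 456 = -380$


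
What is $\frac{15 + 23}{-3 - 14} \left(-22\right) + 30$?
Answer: $\frac{1346}{17} \approx 79.177$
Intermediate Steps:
$\frac{15 + 23}{-3 - 14} \left(-22\right) + 30 = \frac{38}{-17} \left(-22\right) + 30 = 38 \left(- \frac{1}{17}\right) \left(-22\right) + 30 = \left(- \frac{38}{17}\right) \left(-22\right) + 30 = \frac{836}{17} + 30 = \frac{1346}{17}$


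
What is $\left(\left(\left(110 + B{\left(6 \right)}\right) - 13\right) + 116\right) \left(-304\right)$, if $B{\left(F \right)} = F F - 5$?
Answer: $-74176$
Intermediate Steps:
$B{\left(F \right)} = -5 + F^{2}$ ($B{\left(F \right)} = F^{2} - 5 = -5 + F^{2}$)
$\left(\left(\left(110 + B{\left(6 \right)}\right) - 13\right) + 116\right) \left(-304\right) = \left(\left(\left(110 - \left(5 - 6^{2}\right)\right) - 13\right) + 116\right) \left(-304\right) = \left(\left(\left(110 + \left(-5 + 36\right)\right) - 13\right) + 116\right) \left(-304\right) = \left(\left(\left(110 + 31\right) - 13\right) + 116\right) \left(-304\right) = \left(\left(141 - 13\right) + 116\right) \left(-304\right) = \left(128 + 116\right) \left(-304\right) = 244 \left(-304\right) = -74176$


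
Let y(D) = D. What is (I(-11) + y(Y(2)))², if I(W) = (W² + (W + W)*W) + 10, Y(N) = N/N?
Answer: 139876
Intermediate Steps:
Y(N) = 1
I(W) = 10 + 3*W² (I(W) = (W² + (2*W)*W) + 10 = (W² + 2*W²) + 10 = 3*W² + 10 = 10 + 3*W²)
(I(-11) + y(Y(2)))² = ((10 + 3*(-11)²) + 1)² = ((10 + 3*121) + 1)² = ((10 + 363) + 1)² = (373 + 1)² = 374² = 139876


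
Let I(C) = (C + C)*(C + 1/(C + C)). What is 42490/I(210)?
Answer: 42490/88201 ≈ 0.48174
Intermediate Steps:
I(C) = 2*C*(C + 1/(2*C)) (I(C) = (2*C)*(C + 1/(2*C)) = 2*C*(C + 1/(2*C)))
42490/I(210) = 42490/(1 + 2*210**2) = 42490/(1 + 2*44100) = 42490/(1 + 88200) = 42490/88201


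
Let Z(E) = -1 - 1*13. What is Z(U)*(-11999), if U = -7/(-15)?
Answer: 167986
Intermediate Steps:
U = 7/15 (U = -7*(-1/15) = 7/15 ≈ 0.46667)
Z(E) = -14 (Z(E) = -1 - 13 = -14)
Z(U)*(-11999) = -14*(-11999) = 167986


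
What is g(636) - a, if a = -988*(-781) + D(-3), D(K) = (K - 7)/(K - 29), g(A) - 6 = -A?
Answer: -12356133/16 ≈ -7.7226e+5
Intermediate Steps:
g(A) = 6 - A
D(K) = (-7 + K)/(-29 + K)
a = 12346053/16 (a = -988*(-781) + (-7 - 3)/(-29 - 3) = 771628 - 10/(-32) = 771628 - 1/32*(-10) = 771628 + 5/16 = 12346053/16 ≈ 7.7163e+5)
g(636) - a = (6 - 1*636) - 1*12346053/16 = (6 - 636) - 12346053/16 = -630 - 12346053/16 = -12356133/16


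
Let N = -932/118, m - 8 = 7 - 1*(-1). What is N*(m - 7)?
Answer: -4194/59 ≈ -71.085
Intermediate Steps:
m = 16 (m = 8 + (7 - 1*(-1)) = 8 + (7 + 1) = 8 + 8 = 16)
N = -466/59 (N = -932*1/118 = -466/59 ≈ -7.8983)
N*(m - 7) = -466*(16 - 7)/59 = -466/59*9 = -4194/59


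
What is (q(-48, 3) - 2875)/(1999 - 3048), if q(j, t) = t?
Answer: 2872/1049 ≈ 2.7378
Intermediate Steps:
(q(-48, 3) - 2875)/(1999 - 3048) = (3 - 2875)/(1999 - 3048) = -2872/(-1049) = -2872*(-1/1049) = 2872/1049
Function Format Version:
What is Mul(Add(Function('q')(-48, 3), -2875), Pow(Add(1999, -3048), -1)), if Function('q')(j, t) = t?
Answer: Rational(2872, 1049) ≈ 2.7378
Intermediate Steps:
Mul(Add(Function('q')(-48, 3), -2875), Pow(Add(1999, -3048), -1)) = Mul(Add(3, -2875), Pow(Add(1999, -3048), -1)) = Mul(-2872, Pow(-1049, -1)) = Mul(-2872, Rational(-1, 1049)) = Rational(2872, 1049)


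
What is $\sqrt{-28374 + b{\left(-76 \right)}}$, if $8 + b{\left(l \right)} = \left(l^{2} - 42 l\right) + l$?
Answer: $i \sqrt{19490} \approx 139.61 i$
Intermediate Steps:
$b{\left(l \right)} = -8 + l^{2} - 41 l$ ($b{\left(l \right)} = -8 + \left(\left(l^{2} - 42 l\right) + l\right) = -8 + \left(l^{2} - 41 l\right) = -8 + l^{2} - 41 l$)
$\sqrt{-28374 + b{\left(-76 \right)}} = \sqrt{-28374 - \left(-3108 - 5776\right)} = \sqrt{-28374 + \left(-8 + 5776 + 3116\right)} = \sqrt{-28374 + 8884} = \sqrt{-19490} = i \sqrt{19490}$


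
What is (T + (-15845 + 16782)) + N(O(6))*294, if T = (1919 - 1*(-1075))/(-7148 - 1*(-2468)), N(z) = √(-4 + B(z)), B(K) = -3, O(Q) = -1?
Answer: 730361/780 + 294*I*√7 ≈ 936.36 + 777.85*I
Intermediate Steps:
N(z) = I*√7 (N(z) = √(-4 - 3) = √(-7) = I*√7)
T = -499/780 (T = (1919 + 1075)/(-7148 + 2468) = 2994/(-4680) = 2994*(-1/4680) = -499/780 ≈ -0.63974)
(T + (-15845 + 16782)) + N(O(6))*294 = (-499/780 + (-15845 + 16782)) + (I*√7)*294 = (-499/780 + 937) + 294*I*√7 = 730361/780 + 294*I*√7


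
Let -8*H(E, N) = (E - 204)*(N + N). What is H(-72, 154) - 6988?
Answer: 3638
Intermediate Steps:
H(E, N) = -N*(-204 + E)/4 (H(E, N) = -(E - 204)*(N + N)/8 = -(-204 + E)*2*N/8 = -N*(-204 + E)/4)
H(-72, 154) - 6988 = (1/4)*154*(204 - 1*(-72)) - 6988 = (1/4)*154*(204 + 72) - 6988 = (1/4)*154*276 - 6988 = 10626 - 6988 = 3638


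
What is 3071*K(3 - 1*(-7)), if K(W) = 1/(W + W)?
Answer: 3071/20 ≈ 153.55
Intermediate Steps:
K(W) = 1/(2*W)
3071*K(3 - 1*(-7)) = 3071*(1/(2*(3 - 1*(-7)))) = 3071*(1/(2*(3 + 7))) = 3071*((1/2)/10) = 3071*((1/2)*(1/10)) = 3071*(1/20) = 3071/20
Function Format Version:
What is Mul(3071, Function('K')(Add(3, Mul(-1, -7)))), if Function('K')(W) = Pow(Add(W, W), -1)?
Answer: Rational(3071, 20) ≈ 153.55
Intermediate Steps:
Function('K')(W) = Mul(Rational(1, 2), Pow(W, -1)) (Function('K')(W) = Pow(Mul(2, W), -1) = Mul(Rational(1, 2), Pow(W, -1)))
Mul(3071, Function('K')(Add(3, Mul(-1, -7)))) = Mul(3071, Mul(Rational(1, 2), Pow(Add(3, Mul(-1, -7)), -1))) = Mul(3071, Mul(Rational(1, 2), Pow(Add(3, 7), -1))) = Mul(3071, Mul(Rational(1, 2), Pow(10, -1))) = Mul(3071, Mul(Rational(1, 2), Rational(1, 10))) = Mul(3071, Rational(1, 20)) = Rational(3071, 20)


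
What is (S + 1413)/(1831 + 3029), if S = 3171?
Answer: 382/405 ≈ 0.94321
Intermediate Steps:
(S + 1413)/(1831 + 3029) = (3171 + 1413)/(1831 + 3029) = 4584/4860 = 4584*(1/4860) = 382/405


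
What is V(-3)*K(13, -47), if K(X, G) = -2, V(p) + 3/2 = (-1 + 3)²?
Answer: -5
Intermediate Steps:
V(p) = 5/2 (V(p) = -3/2 + (-1 + 3)² = -3/2 + 2² = -3/2 + 4 = 5/2)
V(-3)*K(13, -47) = (5/2)*(-2) = -5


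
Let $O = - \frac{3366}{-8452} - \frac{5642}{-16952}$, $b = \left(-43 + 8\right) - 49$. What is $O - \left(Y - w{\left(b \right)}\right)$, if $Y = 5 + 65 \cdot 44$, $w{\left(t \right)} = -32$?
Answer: $- \frac{3990120193}{1377676} \approx -2896.3$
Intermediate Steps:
$b = -84$ ($b = -35 - 49 = -84$)
$Y = 2865$ ($Y = 5 + 2860 = 2865$)
$O = \frac{1007179}{1377676}$ ($O = \left(-3366\right) \left(- \frac{1}{8452}\right) - - \frac{217}{652} = \frac{1683}{4226} + \frac{217}{652} = \frac{1007179}{1377676} \approx 0.73107$)
$O - \left(Y - w{\left(b \right)}\right) = \frac{1007179}{1377676} - \left(2865 - -32\right) = \frac{1007179}{1377676} - \left(2865 + 32\right) = \frac{1007179}{1377676} - 2897 = - \frac{3990120193}{1377676}$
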